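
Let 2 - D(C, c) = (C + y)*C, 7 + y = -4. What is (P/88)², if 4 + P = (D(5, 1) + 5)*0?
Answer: 1/484 ≈ 0.0020661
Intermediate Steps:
y = -11 (y = -7 - 4 = -11)
D(C, c) = 2 - C*(-11 + C) (D(C, c) = 2 - (C - 11)*C = 2 - (-11 + C)*C = 2 - C*(-11 + C))
P = -4 (P = -4 + ((2 - 1*5² + 11*5) + 5)*0 = -4 + ((2 - 1*25 + 55) + 5)*0 = -4 + ((2 - 25 + 55) + 5)*0 = -4 + (32 + 5)*0 = -4 + 37*0 = -4 + 0 = -4)
(P/88)² = (-4/88)² = (-4*1/88)² = (-1/22)² = 1/484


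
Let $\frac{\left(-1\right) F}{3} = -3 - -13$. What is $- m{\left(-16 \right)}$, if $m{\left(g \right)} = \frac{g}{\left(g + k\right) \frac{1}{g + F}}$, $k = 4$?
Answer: $\frac{184}{3} \approx 61.333$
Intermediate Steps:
$F = -30$ ($F = - 3 \left(-3 - -13\right) = - 3 \left(-3 + 13\right) = \left(-3\right) 10 = -30$)
$m{\left(g \right)} = \frac{g \left(-30 + g\right)}{4 + g}$ ($m{\left(g \right)} = \frac{g}{\left(g + 4\right) \frac{1}{g - 30}} = \frac{g}{\left(4 + g\right) \frac{1}{-30 + g}} = \frac{g}{\frac{1}{-30 + g} \left(4 + g\right)} = g \frac{-30 + g}{4 + g} = \frac{g \left(-30 + g\right)}{4 + g}$)
$- m{\left(-16 \right)} = - \frac{\left(-16\right) \left(-30 - 16\right)}{4 - 16} = - \frac{\left(-16\right) \left(-46\right)}{-12} = - \frac{\left(-16\right) \left(-1\right) \left(-46\right)}{12} = \left(-1\right) \left(- \frac{184}{3}\right) = \frac{184}{3}$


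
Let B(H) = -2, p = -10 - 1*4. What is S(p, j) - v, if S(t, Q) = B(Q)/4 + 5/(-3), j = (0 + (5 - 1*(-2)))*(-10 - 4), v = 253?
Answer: -1531/6 ≈ -255.17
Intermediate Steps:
p = -14 (p = -10 - 4 = -14)
j = -98 (j = (0 + (5 + 2))*(-14) = (0 + 7)*(-14) = 7*(-14) = -98)
S(t, Q) = -13/6 (S(t, Q) = -2/4 + 5/(-3) = -2*¼ + 5*(-⅓) = -½ - 5/3 = -13/6)
S(p, j) - v = -13/6 - 1*253 = -13/6 - 253 = -1531/6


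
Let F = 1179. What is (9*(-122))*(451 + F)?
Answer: -1789740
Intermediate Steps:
(9*(-122))*(451 + F) = (9*(-122))*(451 + 1179) = -1098*1630 = -1789740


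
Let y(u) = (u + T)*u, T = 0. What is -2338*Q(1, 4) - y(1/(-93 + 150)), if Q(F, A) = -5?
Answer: 37980809/3249 ≈ 11690.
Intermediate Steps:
y(u) = u² (y(u) = (u + 0)*u = u*u = u²)
-2338*Q(1, 4) - y(1/(-93 + 150)) = -2338*(-5) - (1/(-93 + 150))² = 11690 - (1/57)² = 11690 - 1*1/3249 = 11690 - 1/3249 = 37980809/3249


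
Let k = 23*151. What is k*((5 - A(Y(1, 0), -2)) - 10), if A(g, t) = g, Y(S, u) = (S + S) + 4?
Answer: -38203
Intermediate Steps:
Y(S, u) = 4 + 2*S (Y(S, u) = 2*S + 4 = 4 + 2*S)
k = 3473
k*((5 - A(Y(1, 0), -2)) - 10) = 3473*((5 - (4 + 2*1)) - 10) = 3473*((5 - (4 + 2)) - 10) = 3473*((5 - 1*6) - 10) = 3473*((5 - 6) - 10) = 3473*(-1 - 10) = 3473*(-11) = -38203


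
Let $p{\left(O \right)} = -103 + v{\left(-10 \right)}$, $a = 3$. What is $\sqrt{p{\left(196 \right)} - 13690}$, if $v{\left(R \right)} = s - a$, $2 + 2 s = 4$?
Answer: $i \sqrt{13795} \approx 117.45 i$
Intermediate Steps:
$s = 1$ ($s = -1 + \frac{1}{2} \cdot 4 = -1 + 2 = 1$)
$v{\left(R \right)} = -2$ ($v{\left(R \right)} = 1 - 3 = -2$)
$p{\left(O \right)} = -105$ ($p{\left(O \right)} = -103 - 2 = -105$)
$\sqrt{p{\left(196 \right)} - 13690} = \sqrt{-105 - 13690} = \sqrt{-13795} = i \sqrt{13795}$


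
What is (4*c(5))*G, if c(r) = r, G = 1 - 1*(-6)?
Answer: 140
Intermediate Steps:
G = 7 (G = 1 + 6 = 7)
(4*c(5))*G = (4*5)*7 = 20*7 = 140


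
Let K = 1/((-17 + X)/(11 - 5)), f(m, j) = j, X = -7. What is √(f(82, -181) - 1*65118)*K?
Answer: -I*√65299/4 ≈ -63.884*I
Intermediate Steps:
K = -¼ (K = 1/((-17 - 7)/(11 - 5)) = 1/(-24/6) = 1/(-24*⅙) = 1/(-4) = -¼ ≈ -0.25000)
√(f(82, -181) - 1*65118)*K = √(-181 - 1*65118)*(-¼) = √(-181 - 65118)*(-¼) = √(-65299)*(-¼) = (I*√65299)*(-¼) = -I*√65299/4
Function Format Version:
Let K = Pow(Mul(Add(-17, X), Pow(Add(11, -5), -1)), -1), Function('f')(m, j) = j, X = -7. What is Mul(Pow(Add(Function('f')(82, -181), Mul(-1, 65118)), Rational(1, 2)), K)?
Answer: Mul(Rational(-1, 4), I, Pow(65299, Rational(1, 2))) ≈ Mul(-63.884, I)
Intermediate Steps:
K = Rational(-1, 4) (K = Pow(Mul(Add(-17, -7), Pow(Add(11, -5), -1)), -1) = Pow(Mul(-24, Pow(6, -1)), -1) = Pow(Mul(-24, Rational(1, 6)), -1) = Pow(-4, -1) = Rational(-1, 4) ≈ -0.25000)
Mul(Pow(Add(Function('f')(82, -181), Mul(-1, 65118)), Rational(1, 2)), K) = Mul(Pow(Add(-181, Mul(-1, 65118)), Rational(1, 2)), Rational(-1, 4)) = Mul(Pow(Add(-181, -65118), Rational(1, 2)), Rational(-1, 4)) = Mul(Pow(-65299, Rational(1, 2)), Rational(-1, 4)) = Mul(Mul(I, Pow(65299, Rational(1, 2))), Rational(-1, 4)) = Mul(Rational(-1, 4), I, Pow(65299, Rational(1, 2)))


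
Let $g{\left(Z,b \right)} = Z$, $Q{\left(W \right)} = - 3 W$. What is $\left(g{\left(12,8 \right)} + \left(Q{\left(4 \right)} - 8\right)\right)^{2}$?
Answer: $64$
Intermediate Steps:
$\left(g{\left(12,8 \right)} + \left(Q{\left(4 \right)} - 8\right)\right)^{2} = \left(12 - 20\right)^{2} = \left(-8\right)^{2} = 64$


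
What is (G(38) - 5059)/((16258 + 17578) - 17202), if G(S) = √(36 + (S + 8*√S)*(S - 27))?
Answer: -5059/16634 + √(454 + 88*√38)/16634 ≈ -0.30224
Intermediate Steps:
G(S) = √(36 + (-27 + S)*(S + 8*√S)) (G(S) = √(36 + (S + 8*√S)*(-27 + S)) = √(36 + (-27 + S)*(S + 8*√S)))
(G(38) - 5059)/((16258 + 17578) - 17202) = (√(36 + 38² - 216*√38 - 27*38 + 8*38^(3/2)) - 5059)/((16258 + 17578) - 17202) = (√(36 + 1444 - 216*√38 - 1026 + 8*(38*√38)) - 5059)/(33836 - 17202) = (√(36 + 1444 - 216*√38 - 1026 + 304*√38) - 5059)/16634 = (√(454 + 88*√38) - 5059)*(1/16634) = (-5059 + √(454 + 88*√38))*(1/16634) = -5059/16634 + √(454 + 88*√38)/16634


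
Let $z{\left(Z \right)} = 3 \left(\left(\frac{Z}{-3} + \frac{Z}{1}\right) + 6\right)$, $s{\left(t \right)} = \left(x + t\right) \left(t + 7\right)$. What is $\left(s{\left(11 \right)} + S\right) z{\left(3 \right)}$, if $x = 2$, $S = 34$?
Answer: $6432$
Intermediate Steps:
$s{\left(t \right)} = \left(2 + t\right) \left(7 + t\right)$ ($s{\left(t \right)} = \left(2 + t\right) \left(t + 7\right) = \left(2 + t\right) \left(7 + t\right)$)
$z{\left(Z \right)} = 18 + 2 Z$ ($z{\left(Z \right)} = 3 \left(\left(Z \left(- \frac{1}{3}\right) + Z 1\right) + 6\right) = 3 \left(\left(- \frac{Z}{3} + Z\right) + 6\right) = 3 \left(\frac{2 Z}{3} + 6\right) = 3 \left(6 + \frac{2 Z}{3}\right) = 18 + 2 Z$)
$\left(s{\left(11 \right)} + S\right) z{\left(3 \right)} = \left(\left(14 + 11^{2} + 9 \cdot 11\right) + 34\right) \left(18 + 2 \cdot 3\right) = \left(\left(14 + 121 + 99\right) + 34\right) \left(18 + 6\right) = \left(234 + 34\right) 24 = 268 \cdot 24 = 6432$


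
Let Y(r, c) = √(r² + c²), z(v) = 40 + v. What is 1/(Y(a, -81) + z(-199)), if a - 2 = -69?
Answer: -159/14231 - 5*√442/14231 ≈ -0.018559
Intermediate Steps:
a = -67 (a = 2 - 69 = -67)
Y(r, c) = √(c² + r²)
1/(Y(a, -81) + z(-199)) = 1/(√((-81)² + (-67)²) + (40 - 199)) = 1/(√(6561 + 4489) - 159) = 1/(√11050 - 159) = 1/(5*√442 - 159) = 1/(-159 + 5*√442)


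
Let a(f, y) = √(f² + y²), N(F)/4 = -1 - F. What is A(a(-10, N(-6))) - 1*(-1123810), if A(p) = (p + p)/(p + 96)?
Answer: 2448781740/2179 + 480*√5/2179 ≈ 1.1238e+6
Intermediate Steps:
N(F) = -4 - 4*F (N(F) = 4*(-1 - F) = -4 - 4*F)
A(p) = 2*p/(96 + p) (A(p) = (2*p)/(96 + p) = 2*p/(96 + p))
A(a(-10, N(-6))) - 1*(-1123810) = 2*√((-10)² + (-4 - 4*(-6))²)/(96 + √((-10)² + (-4 - 4*(-6))²)) - 1*(-1123810) = 2*√(100 + (-4 + 24)²)/(96 + √(100 + (-4 + 24)²)) + 1123810 = 2*√(100 + 20²)/(96 + √(100 + 20²)) + 1123810 = 2*√(100 + 400)/(96 + √(100 + 400)) + 1123810 = 2*√500/(96 + √500) + 1123810 = 2*(10*√5)/(96 + 10*√5) + 1123810 = 20*√5/(96 + 10*√5) + 1123810 = 1123810 + 20*√5/(96 + 10*√5)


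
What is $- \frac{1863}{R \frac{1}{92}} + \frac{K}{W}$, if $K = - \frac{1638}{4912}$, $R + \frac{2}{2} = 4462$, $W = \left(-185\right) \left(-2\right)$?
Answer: $- \frac{51918208893}{1351266640} \approx -38.422$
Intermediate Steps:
$W = 370$
$R = 4461$ ($R = -1 + 4462 = 4461$)
$K = - \frac{819}{2456}$ ($K = \left(-1638\right) \frac{1}{4912} = - \frac{819}{2456} \approx -0.33347$)
$- \frac{1863}{R \frac{1}{92}} + \frac{K}{W} = - \frac{1863}{4461 \cdot \frac{1}{92}} - \frac{819}{2456 \cdot 370} = - \frac{1863}{4461 \cdot \frac{1}{92}} - \frac{819}{908720} = - \frac{1863}{\frac{4461}{92}} - \frac{819}{908720} = \left(-1863\right) \frac{92}{4461} - \frac{819}{908720} = - \frac{57132}{1487} - \frac{819}{908720} = - \frac{51918208893}{1351266640}$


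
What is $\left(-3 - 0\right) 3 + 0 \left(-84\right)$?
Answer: $-9$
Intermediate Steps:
$\left(-3 - 0\right) 3 + 0 \left(-84\right) = \left(-3 + 0\right) 3 + 0 = \left(-3\right) 3 + 0 = -9 + 0 = -9$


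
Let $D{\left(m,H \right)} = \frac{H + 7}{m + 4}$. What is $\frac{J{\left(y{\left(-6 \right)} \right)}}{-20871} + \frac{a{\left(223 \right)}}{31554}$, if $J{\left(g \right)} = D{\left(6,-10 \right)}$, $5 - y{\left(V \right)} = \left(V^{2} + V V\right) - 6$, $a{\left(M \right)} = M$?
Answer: $\frac{431824}{60978105} \approx 0.0070816$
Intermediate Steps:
$y{\left(V \right)} = 11 - 2 V^{2}$ ($y{\left(V \right)} = 5 - \left(\left(V^{2} + V V\right) - 6\right) = 5 - \left(\left(V^{2} + V^{2}\right) - 6\right) = 5 - \left(2 V^{2} - 6\right) = 5 - \left(-6 + 2 V^{2}\right) = 11 - 2 V^{2}$)
$D{\left(m,H \right)} = \frac{7 + H}{4 + m}$
$J{\left(g \right)} = - \frac{3}{10}$ ($J{\left(g \right)} = \frac{7 - 10}{4 + 6} = \frac{1}{10} \left(-3\right) = - \frac{3}{10}$)
$\frac{J{\left(y{\left(-6 \right)} \right)}}{-20871} + \frac{a{\left(223 \right)}}{31554} = - \frac{3}{10 \left(-20871\right)} + \frac{223}{31554} = \left(- \frac{3}{10}\right) \left(- \frac{1}{20871}\right) + 223 \cdot \frac{1}{31554} = \frac{1}{69570} + \frac{223}{31554} = \frac{431824}{60978105}$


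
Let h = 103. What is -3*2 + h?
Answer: 97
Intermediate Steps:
-3*2 + h = -3*2 + 103 = -6 + 103 = 97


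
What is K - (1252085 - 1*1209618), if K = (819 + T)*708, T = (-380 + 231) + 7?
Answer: 436849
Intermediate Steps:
T = -142 (T = -149 + 7 = -142)
K = 479316 (K = (819 - 142)*708 = 677*708 = 479316)
K - (1252085 - 1*1209618) = 479316 - (1252085 - 1*1209618) = 479316 - (1252085 - 1209618) = 479316 - 1*42467 = 479316 - 42467 = 436849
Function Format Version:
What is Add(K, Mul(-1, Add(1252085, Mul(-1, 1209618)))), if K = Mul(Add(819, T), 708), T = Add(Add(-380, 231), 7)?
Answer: 436849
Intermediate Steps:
T = -142 (T = Add(-149, 7) = -142)
K = 479316 (K = Mul(Add(819, -142), 708) = Mul(677, 708) = 479316)
Add(K, Mul(-1, Add(1252085, Mul(-1, 1209618)))) = Add(479316, Mul(-1, Add(1252085, Mul(-1, 1209618)))) = Add(479316, Mul(-1, Add(1252085, -1209618))) = Add(479316, Mul(-1, 42467)) = Add(479316, -42467) = 436849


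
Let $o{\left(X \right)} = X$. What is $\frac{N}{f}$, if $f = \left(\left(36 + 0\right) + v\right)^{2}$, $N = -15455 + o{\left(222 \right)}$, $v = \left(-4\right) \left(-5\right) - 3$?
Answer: $- \frac{15233}{2809} \approx -5.4229$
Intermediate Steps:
$v = 17$ ($v = 20 - 3 = 17$)
$N = -15233$ ($N = -15455 + 222 = -15233$)
$f = 2809$ ($f = \left(\left(36 + 0\right) + 17\right)^{2} = \left(36 + 17\right)^{2} = 53^{2} = 2809$)
$\frac{N}{f} = - \frac{15233}{2809}$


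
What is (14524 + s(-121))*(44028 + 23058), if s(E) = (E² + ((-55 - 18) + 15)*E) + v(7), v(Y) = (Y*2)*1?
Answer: 2428311942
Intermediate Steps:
v(Y) = 2*Y (v(Y) = (2*Y)*1 = 2*Y)
s(E) = 14 + E² - 58*E (s(E) = (E² + ((-55 - 18) + 15)*E) + 2*7 = (E² + (-73 + 15)*E) + 14 = (E² - 58*E) + 14 = 14 + E² - 58*E)
(14524 + s(-121))*(44028 + 23058) = (14524 + (14 + (-121)² - 58*(-121)))*(44028 + 23058) = (14524 + (14 + 14641 + 7018))*67086 = (14524 + 21673)*67086 = 36197*67086 = 2428311942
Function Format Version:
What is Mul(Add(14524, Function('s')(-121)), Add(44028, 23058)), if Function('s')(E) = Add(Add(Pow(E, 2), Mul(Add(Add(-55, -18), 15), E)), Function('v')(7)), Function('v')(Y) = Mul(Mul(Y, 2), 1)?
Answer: 2428311942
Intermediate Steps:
Function('v')(Y) = Mul(2, Y) (Function('v')(Y) = Mul(Mul(2, Y), 1) = Mul(2, Y))
Function('s')(E) = Add(14, Pow(E, 2), Mul(-58, E)) (Function('s')(E) = Add(Add(Pow(E, 2), Mul(Add(Add(-55, -18), 15), E)), Mul(2, 7)) = Add(Add(Pow(E, 2), Mul(Add(-73, 15), E)), 14) = Add(Add(Pow(E, 2), Mul(-58, E)), 14) = Add(14, Pow(E, 2), Mul(-58, E)))
Mul(Add(14524, Function('s')(-121)), Add(44028, 23058)) = Mul(Add(14524, Add(14, Pow(-121, 2), Mul(-58, -121))), Add(44028, 23058)) = Mul(Add(14524, Add(14, 14641, 7018)), 67086) = Mul(Add(14524, 21673), 67086) = Mul(36197, 67086) = 2428311942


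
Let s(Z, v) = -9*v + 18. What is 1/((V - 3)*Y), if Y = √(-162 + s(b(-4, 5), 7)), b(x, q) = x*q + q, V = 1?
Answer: I*√23/138 ≈ 0.034752*I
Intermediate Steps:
b(x, q) = q + q*x (b(x, q) = q*x + q = q + q*x)
s(Z, v) = 18 - 9*v
Y = 3*I*√23 (Y = √(-162 + (18 - 9*7)) = √(-162 + (18 - 63)) = √(-162 - 45) = √(-207) = 3*I*√23 ≈ 14.387*I)
1/((V - 3)*Y) = 1/((1 - 3)*(3*I*√23)) = 1/(-6*I*√23) = I*√23/138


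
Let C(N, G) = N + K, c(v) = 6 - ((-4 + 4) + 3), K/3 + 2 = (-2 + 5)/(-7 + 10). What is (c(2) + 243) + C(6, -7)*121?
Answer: 609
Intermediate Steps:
K = -3 (K = -6 + 3*((-2 + 5)/(-7 + 10)) = -6 + 3*(3/3) = -6 + 3*(3*(⅓)) = -6 + 3*1 = -6 + 3 = -3)
c(v) = 3 (c(v) = 6 - (0 + 3) = 6 - 1*3 = 6 - 3 = 3)
C(N, G) = -3 + N (C(N, G) = N - 3 = -3 + N)
(c(2) + 243) + C(6, -7)*121 = (3 + 243) + (-3 + 6)*121 = 246 + 3*121 = 246 + 363 = 609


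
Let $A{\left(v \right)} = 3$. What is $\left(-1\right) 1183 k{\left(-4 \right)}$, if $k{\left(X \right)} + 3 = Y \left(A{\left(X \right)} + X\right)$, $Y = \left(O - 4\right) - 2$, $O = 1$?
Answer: $-2366$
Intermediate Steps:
$Y = -5$ ($Y = \left(1 - 4\right) - 2 = -3 - 2 = -5$)
$k{\left(X \right)} = -18 - 5 X$ ($k{\left(X \right)} = -3 - 5 \left(3 + X\right) = -3 - \left(15 + 5 X\right) = -18 - 5 X$)
$\left(-1\right) 1183 k{\left(-4 \right)} = \left(-1\right) 1183 \left(-18 - -20\right) = - 1183 \left(-18 + 20\right) = \left(-1183\right) 2 = -2366$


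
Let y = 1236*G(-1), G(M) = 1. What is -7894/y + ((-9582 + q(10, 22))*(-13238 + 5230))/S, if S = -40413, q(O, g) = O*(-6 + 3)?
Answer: -15909586613/8325078 ≈ -1911.0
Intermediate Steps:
q(O, g) = -3*O (q(O, g) = O*(-3) = -3*O)
y = 1236 (y = 1236*1 = 1236)
-7894/y + ((-9582 + q(10, 22))*(-13238 + 5230))/S = -7894/1236 + ((-9582 - 3*10)*(-13238 + 5230))/(-40413) = -7894*1/1236 + ((-9582 - 30)*(-8008))*(-1/40413) = -3947/618 - 9612*(-8008)*(-1/40413) = -3947/618 + 76972896*(-1/40413) = -3947/618 - 25657632/13471 = -15909586613/8325078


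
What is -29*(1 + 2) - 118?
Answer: -205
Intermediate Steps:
-29*(1 + 2) - 118 = -29*3 - 118 = -87 - 118 = -205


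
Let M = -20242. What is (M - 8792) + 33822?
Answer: 4788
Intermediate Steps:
(M - 8792) + 33822 = (-20242 - 8792) + 33822 = -29034 + 33822 = 4788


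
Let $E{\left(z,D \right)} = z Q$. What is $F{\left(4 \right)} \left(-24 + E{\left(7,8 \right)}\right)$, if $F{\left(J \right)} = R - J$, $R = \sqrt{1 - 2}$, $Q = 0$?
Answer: $96 - 24 i \approx 96.0 - 24.0 i$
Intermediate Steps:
$E{\left(z,D \right)} = 0$ ($E{\left(z,D \right)} = z 0 = 0$)
$R = i$ ($R = \sqrt{-1} = i \approx 1.0 i$)
$F{\left(J \right)} = i - J$
$F{\left(4 \right)} \left(-24 + E{\left(7,8 \right)}\right) = \left(i - 4\right) \left(-24 + 0\right) = \left(i - 4\right) \left(-24\right) = \left(-4 + i\right) \left(-24\right) = 96 - 24 i$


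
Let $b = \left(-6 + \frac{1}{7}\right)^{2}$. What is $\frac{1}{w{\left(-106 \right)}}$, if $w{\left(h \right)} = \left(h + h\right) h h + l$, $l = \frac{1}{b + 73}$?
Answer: $- \frac{5258}{12524724207} \approx -4.1981 \cdot 10^{-7}$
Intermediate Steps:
$b = \frac{1681}{49}$ ($b = \left(-6 + \frac{1}{7}\right)^{2} = \left(- \frac{41}{7}\right)^{2} = \frac{1681}{49} \approx 34.306$)
$l = \frac{49}{5258}$ ($l = \frac{1}{\frac{1681}{49} + 73} = \frac{1}{\frac{5258}{49}} = \frac{49}{5258} \approx 0.0093191$)
$w{\left(h \right)} = \frac{49}{5258} + 2 h^{3}$ ($w{\left(h \right)} = \left(h + h\right) h h + \frac{49}{5258} = 2 h h h + \frac{49}{5258} = 2 h^{2} h + \frac{49}{5258} = 2 h^{3} + \frac{49}{5258} = \frac{49}{5258} + 2 h^{3}$)
$\frac{1}{w{\left(-106 \right)}} = \frac{1}{\frac{49}{5258} + 2 \left(-106\right)^{3}} = \frac{1}{\frac{49}{5258} + 2 \left(-1191016\right)} = \frac{1}{\frac{49}{5258} - 2382032} = \frac{1}{- \frac{12524724207}{5258}} = - \frac{5258}{12524724207}$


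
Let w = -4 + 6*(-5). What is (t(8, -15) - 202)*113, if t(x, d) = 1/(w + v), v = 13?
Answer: -479459/21 ≈ -22831.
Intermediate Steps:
w = -34 (w = -4 - 30 = -34)
t(x, d) = -1/21 (t(x, d) = 1/(-34 + 13) = 1/(-21) = -1/21)
(t(8, -15) - 202)*113 = (-1/21 - 202)*113 = -4243/21*113 = -479459/21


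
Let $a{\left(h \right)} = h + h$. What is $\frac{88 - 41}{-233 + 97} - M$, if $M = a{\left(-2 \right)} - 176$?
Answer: $\frac{24433}{136} \approx 179.65$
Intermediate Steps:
$a{\left(h \right)} = 2 h$
$M = -180$ ($M = 2 \left(-2\right) - 176 = -4 - 176 = -180$)
$\frac{88 - 41}{-233 + 97} - M = \frac{88 - 41}{-233 + 97} - -180 = \frac{47}{-136} + 180 = 47 \left(- \frac{1}{136}\right) + 180 = - \frac{47}{136} + 180 = \frac{24433}{136}$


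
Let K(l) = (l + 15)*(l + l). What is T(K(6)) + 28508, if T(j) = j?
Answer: 28760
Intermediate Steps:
K(l) = 2*l*(15 + l) (K(l) = (15 + l)*(2*l) = 2*l*(15 + l))
T(K(6)) + 28508 = 2*6*(15 + 6) + 28508 = 2*6*21 + 28508 = 252 + 28508 = 28760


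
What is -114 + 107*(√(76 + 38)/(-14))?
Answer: -114 - 107*√114/14 ≈ -195.60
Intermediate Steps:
-114 + 107*(√(76 + 38)/(-14)) = -114 + 107*(√114*(-1/14)) = -114 + 107*(-√114/14) = -114 - 107*√114/14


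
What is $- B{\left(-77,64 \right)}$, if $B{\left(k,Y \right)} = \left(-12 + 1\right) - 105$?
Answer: $116$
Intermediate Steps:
$B{\left(k,Y \right)} = -116$ ($B{\left(k,Y \right)} = -11 - 105 = -116$)
$- B{\left(-77,64 \right)} = \left(-1\right) \left(-116\right) = 116$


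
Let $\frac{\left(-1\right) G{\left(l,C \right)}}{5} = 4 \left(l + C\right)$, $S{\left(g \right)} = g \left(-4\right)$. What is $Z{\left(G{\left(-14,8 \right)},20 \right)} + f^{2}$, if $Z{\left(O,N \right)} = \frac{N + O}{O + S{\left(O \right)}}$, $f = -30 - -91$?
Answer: $\frac{66971}{18} \approx 3720.6$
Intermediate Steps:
$f = 61$ ($f = -30 + 91 = 61$)
$S{\left(g \right)} = - 4 g$
$G{\left(l,C \right)} = - 20 C - 20 l$ ($G{\left(l,C \right)} = - 5 \cdot 4 \left(l + C\right) = - 5 \cdot 4 \left(C + l\right) = - 5 \left(4 C + 4 l\right) = - 20 C - 20 l$)
$Z{\left(O,N \right)} = - \frac{N + O}{3 O}$ ($Z{\left(O,N \right)} = \frac{N + O}{O - 4 O} = \frac{N + O}{\left(-3\right) O} = \left(N + O\right) \left(- \frac{1}{3 O}\right) = - \frac{N + O}{3 O}$)
$Z{\left(G{\left(-14,8 \right)},20 \right)} + f^{2} = \frac{\left(-1\right) 20 - \left(\left(-20\right) 8 - -280\right)}{3 \left(\left(-20\right) 8 - -280\right)} + 61^{2} = \frac{-20 - \left(-160 + 280\right)}{3 \left(-160 + 280\right)} + 3721 = \frac{-20 - 120}{3 \cdot 120} + 3721 = \frac{1}{3} \cdot \frac{1}{120} \left(-20 - 120\right) + 3721 = \frac{1}{3} \cdot \frac{1}{120} \left(-140\right) + 3721 = - \frac{7}{18} + 3721 = \frac{66971}{18}$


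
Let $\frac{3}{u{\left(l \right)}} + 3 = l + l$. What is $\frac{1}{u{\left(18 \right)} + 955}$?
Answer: $\frac{11}{10506} \approx 0.001047$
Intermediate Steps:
$u{\left(l \right)} = \frac{3}{-3 + 2 l}$ ($u{\left(l \right)} = \frac{3}{-3 + \left(l + l\right)} = \frac{3}{-3 + 2 l}$)
$\frac{1}{u{\left(18 \right)} + 955} = \frac{1}{\frac{3}{-3 + 2 \cdot 18} + 955} = \frac{1}{\frac{3}{-3 + 36} + 955} = \frac{1}{\frac{3}{33} + 955} = \frac{1}{3 \cdot \frac{1}{33} + 955} = \frac{1}{\frac{1}{11} + 955} = \frac{1}{\frac{10506}{11}} = \frac{11}{10506}$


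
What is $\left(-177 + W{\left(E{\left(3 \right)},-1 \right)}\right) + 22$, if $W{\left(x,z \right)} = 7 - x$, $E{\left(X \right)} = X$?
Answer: $-151$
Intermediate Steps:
$\left(-177 + W{\left(E{\left(3 \right)},-1 \right)}\right) + 22 = \left(-177 + \left(7 - 3\right)\right) + 22 = \left(-177 + 4\right) + 22 = -173 + 22 = -151$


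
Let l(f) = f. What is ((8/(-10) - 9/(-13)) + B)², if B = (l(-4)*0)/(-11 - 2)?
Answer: 49/4225 ≈ 0.011598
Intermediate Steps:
B = 0 (B = (-4*0)/(-11 - 2) = 0/(-13) = 0*(-1/13) = 0)
((8/(-10) - 9/(-13)) + B)² = ((8/(-10) - 9/(-13)) + 0)² = ((8*(-⅒) - 9*(-1/13)) + 0)² = ((-⅘ + 9/13) + 0)² = (-7/65 + 0)² = (-7/65)² = 49/4225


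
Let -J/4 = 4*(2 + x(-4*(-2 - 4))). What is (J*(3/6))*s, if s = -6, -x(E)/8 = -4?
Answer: 1632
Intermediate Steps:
x(E) = 32 (x(E) = -8*(-4) = 32)
J = -544 (J = -16*(2 + 32) = -16*34 = -4*136 = -544)
(J*(3/6))*s = -1632/6*(-6) = -544*½*(-6) = -272*(-6) = 1632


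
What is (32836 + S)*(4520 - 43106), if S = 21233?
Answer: -2086306434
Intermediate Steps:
(32836 + S)*(4520 - 43106) = (32836 + 21233)*(4520 - 43106) = 54069*(-38586) = -2086306434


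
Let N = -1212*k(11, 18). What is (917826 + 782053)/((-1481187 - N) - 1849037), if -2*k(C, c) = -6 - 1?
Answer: -1699879/3325982 ≈ -0.51109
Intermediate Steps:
k(C, c) = 7/2 (k(C, c) = -(-6 - 1)/2 = -½*(-7) = 7/2)
N = -4242 (N = -1212*7/2 = -4242)
(917826 + 782053)/((-1481187 - N) - 1849037) = (917826 + 782053)/((-1481187 - 1*(-4242)) - 1849037) = 1699879/((-1481187 + 4242) - 1849037) = 1699879/(-1476945 - 1849037) = 1699879/(-3325982) = 1699879*(-1/3325982) = -1699879/3325982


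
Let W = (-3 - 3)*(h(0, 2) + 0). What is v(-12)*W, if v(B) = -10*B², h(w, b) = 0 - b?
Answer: -17280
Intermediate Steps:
h(w, b) = -b
W = 12 (W = (-3 - 3)*(-1*2 + 0) = -6*(-2 + 0) = -6*(-2) = 12)
v(-12)*W = -10*(-12)²*12 = -10*144*12 = -1440*12 = -17280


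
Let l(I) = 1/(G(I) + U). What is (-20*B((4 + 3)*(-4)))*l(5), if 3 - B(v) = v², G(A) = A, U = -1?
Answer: 3905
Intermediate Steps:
l(I) = 1/(-1 + I) (l(I) = 1/(I - 1) = 1/(-1 + I))
B(v) = 3 - v²
(-20*B((4 + 3)*(-4)))*l(5) = (-20*(3 - ((4 + 3)*(-4))²))/(-1 + 5) = -20*(3 - (7*(-4))²)/4 = -20*(3 - 1*(-28)²)*(¼) = -20*(3 - 1*784)*(¼) = -20*(3 - 784)*(¼) = -20*(-781)*(¼) = 15620*(¼) = 3905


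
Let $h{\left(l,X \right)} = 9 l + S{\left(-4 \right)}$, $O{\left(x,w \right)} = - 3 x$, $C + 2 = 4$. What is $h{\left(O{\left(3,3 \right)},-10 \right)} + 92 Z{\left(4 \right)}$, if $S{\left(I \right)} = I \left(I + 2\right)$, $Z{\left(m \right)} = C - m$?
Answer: $-257$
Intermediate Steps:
$C = 2$ ($C = -2 + 4 = 2$)
$Z{\left(m \right)} = 2 - m$
$S{\left(I \right)} = I \left(2 + I\right)$
$h{\left(l,X \right)} = 8 + 9 l$ ($h{\left(l,X \right)} = 9 l - 4 \left(2 - 4\right) = 9 l - -8 = 9 l + 8 = 8 + 9 l$)
$h{\left(O{\left(3,3 \right)},-10 \right)} + 92 Z{\left(4 \right)} = \left(8 + 9 \left(\left(-3\right) 3\right)\right) + 92 \left(2 - 4\right) = \left(8 + 9 \left(-9\right)\right) + 92 \left(2 - 4\right) = \left(8 - 81\right) + 92 \left(-2\right) = -73 - 184 = -257$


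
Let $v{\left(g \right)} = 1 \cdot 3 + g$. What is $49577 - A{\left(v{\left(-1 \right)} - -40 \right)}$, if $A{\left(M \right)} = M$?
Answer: $49535$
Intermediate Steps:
$v{\left(g \right)} = 3 + g$
$49577 - A{\left(v{\left(-1 \right)} - -40 \right)} = 49577 - \left(\left(3 - 1\right) - -40\right) = 49577 - \left(2 + 40\right) = 49577 - 42 = 49535$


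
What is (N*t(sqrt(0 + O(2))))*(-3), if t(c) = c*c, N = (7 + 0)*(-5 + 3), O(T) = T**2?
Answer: 168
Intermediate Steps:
N = -14 (N = 7*(-2) = -14)
t(c) = c**2
(N*t(sqrt(0 + O(2))))*(-3) = -14*(sqrt(0 + 2**2))**2*(-3) = -14*(sqrt(0 + 4))**2*(-3) = -14*(sqrt(4))**2*(-3) = -14*2**2*(-3) = -14*4*(-3) = -56*(-3) = 168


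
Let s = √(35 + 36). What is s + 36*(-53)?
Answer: -1908 + √71 ≈ -1899.6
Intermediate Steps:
s = √71 ≈ 8.4261
s + 36*(-53) = √71 + 36*(-53) = √71 - 1908 = -1908 + √71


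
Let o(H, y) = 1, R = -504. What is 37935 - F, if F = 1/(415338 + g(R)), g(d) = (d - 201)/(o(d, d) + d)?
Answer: 7925217799762/208915719 ≈ 37935.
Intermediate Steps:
g(d) = (-201 + d)/(1 + d) (g(d) = (d - 201)/(1 + d) = (-201 + d)/(1 + d))
F = 503/208915719 (F = 1/(415338 + (-201 - 504)/(1 - 504)) = 1/(415338 - 705/(-503)) = 1/(415338 - 1/503*(-705)) = 1/(415338 + 705/503) = 1/(208915719/503) = 503/208915719 ≈ 2.4077e-6)
37935 - F = 37935 - 1*503/208915719 = 37935 - 503/208915719 = 7925217799762/208915719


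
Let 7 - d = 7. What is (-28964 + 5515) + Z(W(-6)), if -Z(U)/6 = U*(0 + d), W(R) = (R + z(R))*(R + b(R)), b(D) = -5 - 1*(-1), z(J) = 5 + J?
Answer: -23449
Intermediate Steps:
b(D) = -4 (b(D) = -5 + 1 = -4)
W(R) = (-4 + R)*(5 + 2*R) (W(R) = (R + (5 + R))*(R - 4) = (5 + 2*R)*(-4 + R) = (-4 + R)*(5 + 2*R))
d = 0 (d = 7 - 1*7 = 7 - 7 = 0)
Z(U) = 0 (Z(U) = -6*U*(0 + 0) = -6*U*0 = -6*0 = 0)
(-28964 + 5515) + Z(W(-6)) = (-28964 + 5515) + 0 = -23449 + 0 = -23449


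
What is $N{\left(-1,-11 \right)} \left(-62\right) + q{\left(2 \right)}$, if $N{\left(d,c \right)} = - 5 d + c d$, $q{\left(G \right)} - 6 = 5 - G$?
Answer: $-983$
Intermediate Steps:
$q{\left(G \right)} = 11 - G$ ($q{\left(G \right)} = 6 - \left(-5 + G\right) = 11 - G$)
$N{\left(-1,-11 \right)} \left(-62\right) + q{\left(2 \right)} = - (-5 - 11) \left(-62\right) + \left(11 - 2\right) = \left(-1\right) \left(-16\right) \left(-62\right) + \left(11 - 2\right) = 16 \left(-62\right) + 9 = -992 + 9 = -983$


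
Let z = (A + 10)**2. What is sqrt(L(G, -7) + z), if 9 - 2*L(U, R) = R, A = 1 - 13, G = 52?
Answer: 2*sqrt(3) ≈ 3.4641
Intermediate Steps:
A = -12
L(U, R) = 9/2 - R/2
z = 4 (z = (-12 + 10)**2 = (-2)**2 = 4)
sqrt(L(G, -7) + z) = sqrt((9/2 - 1/2*(-7)) + 4) = sqrt((9/2 + 7/2) + 4) = sqrt(8 + 4) = sqrt(12) = 2*sqrt(3)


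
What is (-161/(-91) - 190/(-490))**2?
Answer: 1887876/405769 ≈ 4.6526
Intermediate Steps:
(-161/(-91) - 190/(-490))**2 = (-161*(-1/91) - 190*(-1/490))**2 = (23/13 + 19/49)**2 = (1374/637)**2 = 1887876/405769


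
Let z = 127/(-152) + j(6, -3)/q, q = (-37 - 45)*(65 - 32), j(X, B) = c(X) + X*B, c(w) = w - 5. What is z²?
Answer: 29083550521/42294390336 ≈ 0.68765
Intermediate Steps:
c(w) = -5 + w
j(X, B) = -5 + X + B*X (j(X, B) = (-5 + X) + X*B = (-5 + X) + B*X = -5 + X + B*X)
q = -2706 (q = -82*33 = -2706)
z = -170539/205656 (z = 127/(-152) + (-5 + 6 - 3*6)/(-2706) = 127*(-1/152) + (-5 + 6 - 18)*(-1/2706) = -127/152 - 17*(-1/2706) = -127/152 + 17/2706 = -170539/205656 ≈ -0.82924)
z² = (-170539/205656)² = 29083550521/42294390336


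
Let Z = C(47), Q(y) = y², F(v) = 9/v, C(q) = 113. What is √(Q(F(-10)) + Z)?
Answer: √11381/10 ≈ 10.668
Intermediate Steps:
Z = 113
√(Q(F(-10)) + Z) = √((9/(-10))² + 113) = √((9*(-⅒))² + 113) = √((-9/10)² + 113) = √(81/100 + 113) = √(11381/100) = √11381/10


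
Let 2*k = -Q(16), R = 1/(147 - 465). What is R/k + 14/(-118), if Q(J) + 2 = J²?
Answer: -282643/2382774 ≈ -0.11862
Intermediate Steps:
Q(J) = -2 + J²
R = -1/318 (R = 1/(-318) = -1/318 ≈ -0.0031447)
k = -127 (k = (-(-2 + 16²))/2 = (-(-2 + 256))/2 = (-1*254)/2 = (½)*(-254) = -127)
R/k + 14/(-118) = -1/318/(-127) + 14/(-118) = -1/318*(-1/127) + 14*(-1/118) = 1/40386 - 7/59 = -282643/2382774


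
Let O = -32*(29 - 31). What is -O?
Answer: -64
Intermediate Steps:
O = 64 (O = -32*(-2) = 64)
-O = -1*64 = -64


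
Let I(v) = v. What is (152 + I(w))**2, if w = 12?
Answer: 26896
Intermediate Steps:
(152 + I(w))**2 = (152 + 12)**2 = 164**2 = 26896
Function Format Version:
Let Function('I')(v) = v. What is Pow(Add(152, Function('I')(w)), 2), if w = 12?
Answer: 26896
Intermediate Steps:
Pow(Add(152, Function('I')(w)), 2) = Pow(Add(152, 12), 2) = Pow(164, 2) = 26896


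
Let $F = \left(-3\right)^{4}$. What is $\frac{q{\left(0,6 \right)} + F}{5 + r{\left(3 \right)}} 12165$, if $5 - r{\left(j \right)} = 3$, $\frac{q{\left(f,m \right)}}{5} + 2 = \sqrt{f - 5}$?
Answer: $\frac{863715}{7} + \frac{60825 i \sqrt{5}}{7} \approx 1.2339 \cdot 10^{5} + 19430.0 i$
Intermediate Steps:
$q{\left(f,m \right)} = -10 + 5 \sqrt{-5 + f}$ ($q{\left(f,m \right)} = -10 + 5 \sqrt{f - 5} = -10 + 5 \sqrt{-5 + f}$)
$r{\left(j \right)} = 2$ ($r{\left(j \right)} = 5 - 3 = 2$)
$F = 81$
$\frac{q{\left(0,6 \right)} + F}{5 + r{\left(3 \right)}} 12165 = \frac{\left(-10 + 5 \sqrt{-5 + 0}\right) + 81}{5 + 2} \cdot 12165 = \frac{\left(-10 + 5 \sqrt{-5}\right) + 81}{7} \cdot 12165 = \left(\left(-10 + 5 i \sqrt{5}\right) + 81\right) \frac{1}{7} \cdot 12165 = \left(71 + 5 i \sqrt{5}\right) \frac{1}{7} \cdot 12165 = \left(\frac{71}{7} + \frac{5 i \sqrt{5}}{7}\right) 12165 = \frac{863715}{7} + \frac{60825 i \sqrt{5}}{7}$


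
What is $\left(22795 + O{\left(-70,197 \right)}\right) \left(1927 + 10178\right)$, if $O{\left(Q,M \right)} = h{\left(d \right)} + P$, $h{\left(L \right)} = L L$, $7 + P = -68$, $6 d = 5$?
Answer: $\frac{1100136025}{4} \approx 2.7503 \cdot 10^{8}$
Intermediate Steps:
$d = \frac{5}{6}$ ($d = \frac{1}{6} \cdot 5 = \frac{5}{6} \approx 0.83333$)
$P = -75$ ($P = -7 - 68 = -75$)
$h{\left(L \right)} = L^{2}$
$O{\left(Q,M \right)} = - \frac{2675}{36}$ ($O{\left(Q,M \right)} = \left(\frac{5}{6}\right)^{2} - 75 = \frac{25}{36} - 75 = - \frac{2675}{36}$)
$\left(22795 + O{\left(-70,197 \right)}\right) \left(1927 + 10178\right) = \left(22795 - \frac{2675}{36}\right) \left(1927 + 10178\right) = \frac{817945}{36} \cdot 12105 = \frac{1100136025}{4}$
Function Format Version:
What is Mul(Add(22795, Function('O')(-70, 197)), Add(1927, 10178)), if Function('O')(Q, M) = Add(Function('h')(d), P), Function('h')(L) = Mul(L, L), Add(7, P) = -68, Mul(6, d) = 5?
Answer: Rational(1100136025, 4) ≈ 2.7503e+8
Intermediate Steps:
d = Rational(5, 6) (d = Mul(Rational(1, 6), 5) = Rational(5, 6) ≈ 0.83333)
P = -75 (P = Add(-7, -68) = -75)
Function('h')(L) = Pow(L, 2)
Function('O')(Q, M) = Rational(-2675, 36) (Function('O')(Q, M) = Add(Pow(Rational(5, 6), 2), -75) = Add(Rational(25, 36), -75) = Rational(-2675, 36))
Mul(Add(22795, Function('O')(-70, 197)), Add(1927, 10178)) = Mul(Add(22795, Rational(-2675, 36)), Add(1927, 10178)) = Mul(Rational(817945, 36), 12105) = Rational(1100136025, 4)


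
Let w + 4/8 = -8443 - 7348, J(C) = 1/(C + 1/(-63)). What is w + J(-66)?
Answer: -131353823/8318 ≈ -15792.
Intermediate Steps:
J(C) = 1/(-1/63 + C) (J(C) = 1/(C - 1/63) = 1/(-1/63 + C))
w = -31583/2 (w = -½ + (-8443 - 7348) = -½ - 15791 = -31583/2 ≈ -15792.)
w + J(-66) = -31583/2 + 63/(-1 + 63*(-66)) = -31583/2 + 63/(-1 - 4158) = -31583/2 + 63/(-4159) = -31583/2 + 63*(-1/4159) = -31583/2 - 63/4159 = -131353823/8318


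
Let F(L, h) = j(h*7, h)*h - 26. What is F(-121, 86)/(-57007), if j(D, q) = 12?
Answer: -1006/57007 ≈ -0.017647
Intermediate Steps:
F(L, h) = -26 + 12*h (F(L, h) = 12*h - 26 = -26 + 12*h)
F(-121, 86)/(-57007) = (-26 + 12*86)/(-57007) = (-26 + 1032)*(-1/57007) = 1006*(-1/57007) = -1006/57007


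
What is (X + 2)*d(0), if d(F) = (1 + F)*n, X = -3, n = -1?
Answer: 1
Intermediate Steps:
d(F) = -1 - F (d(F) = (1 + F)*(-1) = -1 - F)
(X + 2)*d(0) = (-3 + 2)*(-1 - 1*0) = -(-1 + 0) = -1*(-1) = 1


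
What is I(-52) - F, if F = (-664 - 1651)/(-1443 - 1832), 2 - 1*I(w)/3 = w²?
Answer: -5309893/655 ≈ -8106.7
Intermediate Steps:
I(w) = 6 - 3*w²
F = 463/655 (F = -2315/(-3275) = -2315*(-1/3275) = 463/655 ≈ 0.70687)
I(-52) - F = (6 - 3*(-52)²) - 1*463/655 = (6 - 3*2704) - 463/655 = (6 - 8112) - 463/655 = -8106 - 463/655 = -5309893/655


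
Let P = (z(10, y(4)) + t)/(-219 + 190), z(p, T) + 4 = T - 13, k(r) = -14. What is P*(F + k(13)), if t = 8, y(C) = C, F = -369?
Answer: -1915/29 ≈ -66.034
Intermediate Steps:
z(p, T) = -17 + T (z(p, T) = -4 + (T - 13) = -4 + (-13 + T) = -17 + T)
P = 5/29 (P = ((-17 + 4) + 8)/(-219 + 190) = (-13 + 8)/(-29) = -5*(-1/29) = 5/29 ≈ 0.17241)
P*(F + k(13)) = 5*(-369 - 14)/29 = (5/29)*(-383) = -1915/29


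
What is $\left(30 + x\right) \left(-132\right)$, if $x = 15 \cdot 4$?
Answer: $-11880$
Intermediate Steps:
$x = 60$
$\left(30 + x\right) \left(-132\right) = \left(30 + 60\right) \left(-132\right) = 90 \left(-132\right) = -11880$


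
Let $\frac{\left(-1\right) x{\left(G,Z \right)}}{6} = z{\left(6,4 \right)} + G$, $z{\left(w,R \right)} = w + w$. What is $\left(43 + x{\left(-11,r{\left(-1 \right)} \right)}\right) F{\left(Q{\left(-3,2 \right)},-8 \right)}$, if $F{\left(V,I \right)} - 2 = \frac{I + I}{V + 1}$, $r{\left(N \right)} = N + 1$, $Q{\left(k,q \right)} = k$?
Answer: $370$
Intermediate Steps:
$z{\left(w,R \right)} = 2 w$
$r{\left(N \right)} = 1 + N$
$F{\left(V,I \right)} = 2 + \frac{2 I}{1 + V}$ ($F{\left(V,I \right)} = 2 + \frac{I + I}{V + 1} = 2 + \frac{2 I}{1 + V}$)
$x{\left(G,Z \right)} = -72 - 6 G$ ($x{\left(G,Z \right)} = - 6 \left(2 \cdot 6 + G\right) = - 6 \left(12 + G\right) = -72 - 6 G$)
$\left(43 + x{\left(-11,r{\left(-1 \right)} \right)}\right) F{\left(Q{\left(-3,2 \right)},-8 \right)} = \left(43 - 6\right) \frac{2 \left(1 - 8 - 3\right)}{1 - 3} = \left(43 + \left(-72 + 66\right)\right) 2 \frac{1}{-2} \left(-10\right) = \left(43 - 6\right) 2 \left(- \frac{1}{2}\right) \left(-10\right) = 37 \cdot 10 = 370$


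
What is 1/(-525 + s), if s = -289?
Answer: -1/814 ≈ -0.0012285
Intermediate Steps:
1/(-525 + s) = 1/(-525 - 289) = 1/(-814) = -1/814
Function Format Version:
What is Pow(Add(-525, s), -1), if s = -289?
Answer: Rational(-1, 814) ≈ -0.0012285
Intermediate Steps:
Pow(Add(-525, s), -1) = Pow(Add(-525, -289), -1) = Pow(-814, -1) = Rational(-1, 814)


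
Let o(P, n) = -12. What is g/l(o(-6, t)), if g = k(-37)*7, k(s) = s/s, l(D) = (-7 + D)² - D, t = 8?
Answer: 7/373 ≈ 0.018767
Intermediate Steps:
k(s) = 1
g = 7 (g = 1*7 = 7)
g/l(o(-6, t)) = 7/((-7 - 12)² - 1*(-12)) = 7/((-19)² + 12) = 7/(361 + 12) = 7/373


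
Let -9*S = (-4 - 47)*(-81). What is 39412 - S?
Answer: 39871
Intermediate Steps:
S = -459 (S = -(-4 - 47)*(-81)/9 = -(-17)*(-81)/3 = -1/9*4131 = -459)
39412 - S = 39412 - 1*(-459) = 39412 + 459 = 39871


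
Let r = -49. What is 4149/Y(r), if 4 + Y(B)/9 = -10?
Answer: -461/14 ≈ -32.929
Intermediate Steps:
Y(B) = -126 (Y(B) = -36 + 9*(-10) = -36 - 90 = -126)
4149/Y(r) = 4149/(-126) = 4149*(-1/126) = -461/14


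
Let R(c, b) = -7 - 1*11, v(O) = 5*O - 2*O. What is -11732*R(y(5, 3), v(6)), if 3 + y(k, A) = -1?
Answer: 211176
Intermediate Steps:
v(O) = 3*O
y(k, A) = -4 (y(k, A) = -3 - 1 = -4)
R(c, b) = -18 (R(c, b) = -7 - 11 = -18)
-11732*R(y(5, 3), v(6)) = -11732*(-18) = 211176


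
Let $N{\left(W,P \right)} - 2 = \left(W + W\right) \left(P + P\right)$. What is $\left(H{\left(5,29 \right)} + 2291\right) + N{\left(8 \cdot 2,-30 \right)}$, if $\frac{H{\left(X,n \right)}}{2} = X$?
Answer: $383$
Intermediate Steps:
$H{\left(X,n \right)} = 2 X$
$N{\left(W,P \right)} = 2 + 4 P W$ ($N{\left(W,P \right)} = 2 + \left(W + W\right) \left(P + P\right) = 2 + 2 W 2 P = 2 + 4 P W$)
$\left(H{\left(5,29 \right)} + 2291\right) + N{\left(8 \cdot 2,-30 \right)} = \left(2 \cdot 5 + 2291\right) + \left(2 + 4 \left(-30\right) 8 \cdot 2\right) = \left(10 + 2291\right) + \left(2 + 4 \left(-30\right) 16\right) = 2301 + \left(2 - 1920\right) = 2301 - 1918 = 383$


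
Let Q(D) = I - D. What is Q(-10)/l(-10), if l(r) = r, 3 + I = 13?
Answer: -2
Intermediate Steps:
I = 10 (I = -3 + 13 = 10)
Q(D) = 10 - D
Q(-10)/l(-10) = (10 - 1*(-10))/(-10) = (10 + 10)*(-⅒) = 20*(-⅒) = -2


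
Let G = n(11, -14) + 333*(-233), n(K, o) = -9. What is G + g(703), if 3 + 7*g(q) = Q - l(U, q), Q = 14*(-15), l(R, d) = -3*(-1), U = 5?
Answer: -543402/7 ≈ -77629.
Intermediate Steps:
l(R, d) = 3
Q = -210
G = -77598 (G = -9 + 333*(-233) = -9 - 77589 = -77598)
g(q) = -216/7 (g(q) = -3/7 + (-210 - 1*3)/7 = -3/7 + (-210 - 3)/7 = -3/7 + (⅐)*(-213) = -3/7 - 213/7 = -216/7)
G + g(703) = -77598 - 216/7 = -543402/7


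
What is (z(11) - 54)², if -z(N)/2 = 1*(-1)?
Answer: 2704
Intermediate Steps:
z(N) = 2 (z(N) = -2*(-1) = 2)
(z(11) - 54)² = (2 - 54)² = (-52)² = 2704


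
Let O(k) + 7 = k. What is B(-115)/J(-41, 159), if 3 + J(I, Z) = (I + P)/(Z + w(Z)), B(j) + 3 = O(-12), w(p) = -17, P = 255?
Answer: 781/53 ≈ 14.736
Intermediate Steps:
O(k) = -7 + k
B(j) = -22 (B(j) = -3 + (-7 - 12) = -3 - 19 = -22)
J(I, Z) = -3 + (255 + I)/(-17 + Z) (J(I, Z) = -3 + (I + 255)/(Z - 17) = -3 + (255 + I)/(-17 + Z))
B(-115)/J(-41, 159) = -22*(-17 + 159)/(306 - 41 - 3*159) = -22*142/(306 - 41 - 477) = -22/((1/142)*(-212)) = -22/(-106/71) = -22*(-71/106) = 781/53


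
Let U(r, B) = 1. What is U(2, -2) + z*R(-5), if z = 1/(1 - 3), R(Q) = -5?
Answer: 7/2 ≈ 3.5000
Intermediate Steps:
z = -½ (z = 1/(-2) = -½ ≈ -0.50000)
U(2, -2) + z*R(-5) = 1 - ½*(-5) = 1 + 5/2 = 7/2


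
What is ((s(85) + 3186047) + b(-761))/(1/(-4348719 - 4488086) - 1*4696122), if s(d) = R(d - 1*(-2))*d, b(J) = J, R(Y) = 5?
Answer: -28151506893355/41498714370211 ≈ -0.67837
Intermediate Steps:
s(d) = 5*d
((s(85) + 3186047) + b(-761))/(1/(-4348719 - 4488086) - 1*4696122) = ((5*85 + 3186047) - 761)/(1/(-4348719 - 4488086) - 1*4696122) = ((425 + 3186047) - 761)/(1/(-8836805) - 4696122) = (3186472 - 761)/(-1/8836805 - 4696122) = 3185711/(-41498714370211/8836805) = 3185711*(-8836805/41498714370211) = -28151506893355/41498714370211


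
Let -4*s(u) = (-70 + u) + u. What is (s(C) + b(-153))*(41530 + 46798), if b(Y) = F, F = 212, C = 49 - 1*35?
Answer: 19652980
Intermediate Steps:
C = 14 (C = 49 - 35 = 14)
s(u) = 35/2 - u/2 (s(u) = -((-70 + u) + u)/4 = -(-70 + 2*u)/4 = 35/2 - u/2)
b(Y) = 212
(s(C) + b(-153))*(41530 + 46798) = ((35/2 - ½*14) + 212)*(41530 + 46798) = ((35/2 - 7) + 212)*88328 = (21/2 + 212)*88328 = (445/2)*88328 = 19652980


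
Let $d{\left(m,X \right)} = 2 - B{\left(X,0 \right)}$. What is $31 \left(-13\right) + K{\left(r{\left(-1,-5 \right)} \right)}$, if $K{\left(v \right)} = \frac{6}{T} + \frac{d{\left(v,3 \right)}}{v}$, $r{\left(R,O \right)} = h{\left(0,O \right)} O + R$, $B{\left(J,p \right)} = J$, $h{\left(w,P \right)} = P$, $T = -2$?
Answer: $- \frac{9745}{24} \approx -406.04$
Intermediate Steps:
$r{\left(R,O \right)} = R + O^{2}$ ($r{\left(R,O \right)} = O O + R = O^{2} + R = R + O^{2}$)
$d{\left(m,X \right)} = 2 - X$
$K{\left(v \right)} = -3 - \frac{1}{v}$ ($K{\left(v \right)} = \frac{6}{-2} + \frac{2 - 3}{v} = 6 \left(- \frac{1}{2}\right) + \frac{2 - 3}{v} = -3 - \frac{1}{v}$)
$31 \left(-13\right) + K{\left(r{\left(-1,-5 \right)} \right)} = 31 \left(-13\right) - \left(3 + \frac{1}{-1 + \left(-5\right)^{2}}\right) = -403 - \left(3 + \frac{1}{-1 + 25}\right) = -403 - \frac{73}{24} = - \frac{9745}{24}$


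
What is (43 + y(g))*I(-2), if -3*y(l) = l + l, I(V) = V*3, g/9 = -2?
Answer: -330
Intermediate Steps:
g = -18 (g = 9*(-2) = -18)
I(V) = 3*V
y(l) = -2*l/3 (y(l) = -(l + l)/3 = -2*l/3)
(43 + y(g))*I(-2) = (43 - 2/3*(-18))*(3*(-2)) = (43 + 12)*(-6) = 55*(-6) = -330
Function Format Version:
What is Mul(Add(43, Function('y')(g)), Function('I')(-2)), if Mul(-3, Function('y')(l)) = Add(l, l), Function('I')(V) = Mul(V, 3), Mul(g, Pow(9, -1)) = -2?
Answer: -330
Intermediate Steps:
g = -18 (g = Mul(9, -2) = -18)
Function('I')(V) = Mul(3, V)
Function('y')(l) = Mul(Rational(-2, 3), l) (Function('y')(l) = Mul(Rational(-1, 3), Add(l, l)) = Mul(Rational(-1, 3), Mul(2, l)) = Mul(Rational(-2, 3), l))
Mul(Add(43, Function('y')(g)), Function('I')(-2)) = Mul(Add(43, Mul(Rational(-2, 3), -18)), Mul(3, -2)) = Mul(Add(43, 12), -6) = Mul(55, -6) = -330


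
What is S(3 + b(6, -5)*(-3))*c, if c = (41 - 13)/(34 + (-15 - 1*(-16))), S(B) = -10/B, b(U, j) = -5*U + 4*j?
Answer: -8/153 ≈ -0.052288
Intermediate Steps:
c = ⅘ (c = 28/(34 + (-15 + 16)) = 28/(34 + 1) = 28/35 = 28*(1/35) = ⅘ ≈ 0.80000)
S(3 + b(6, -5)*(-3))*c = -10/(3 + (-5*6 + 4*(-5))*(-3))*(⅘) = -10/(3 + (-30 - 20)*(-3))*(⅘) = -10/(3 - 50*(-3))*(⅘) = -10/(3 + 150)*(⅘) = -10/153*(⅘) = -10*1/153*(⅘) = -10/153*⅘ = -8/153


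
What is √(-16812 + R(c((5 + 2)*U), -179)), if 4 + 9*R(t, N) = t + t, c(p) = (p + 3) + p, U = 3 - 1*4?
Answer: I*√151334/3 ≈ 129.67*I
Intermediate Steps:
U = -1 (U = 3 - 4 = -1)
c(p) = 3 + 2*p (c(p) = (3 + p) + p = 3 + 2*p)
R(t, N) = -4/9 + 2*t/9 (R(t, N) = -4/9 + (t + t)/9 = -4/9 + (2*t)/9 = -4/9 + 2*t/9)
√(-16812 + R(c((5 + 2)*U), -179)) = √(-16812 + (-4/9 + 2*(3 + 2*((5 + 2)*(-1)))/9)) = √(-16812 + (-4/9 + 2*(3 + 2*(7*(-1)))/9)) = √(-16812 + (-4/9 + 2*(3 + 2*(-7))/9)) = √(-16812 + (-4/9 + 2*(3 - 14)/9)) = √(-16812 + (-4/9 + (2/9)*(-11))) = √(-16812 + (-4/9 - 22/9)) = √(-16812 - 26/9) = √(-151334/9) = I*√151334/3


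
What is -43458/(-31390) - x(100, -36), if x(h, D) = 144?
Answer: -2238351/15695 ≈ -142.62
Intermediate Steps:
-43458/(-31390) - x(100, -36) = -43458/(-31390) - 1*144 = -43458*(-1/31390) - 144 = 21729/15695 - 144 = -2238351/15695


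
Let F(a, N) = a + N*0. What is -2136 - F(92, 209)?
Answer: -2228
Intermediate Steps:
F(a, N) = a (F(a, N) = a + 0 = a)
-2136 - F(92, 209) = -2136 - 1*92 = -2136 - 92 = -2228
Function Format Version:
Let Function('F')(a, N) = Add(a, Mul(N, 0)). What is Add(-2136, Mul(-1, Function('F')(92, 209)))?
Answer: -2228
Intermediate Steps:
Function('F')(a, N) = a (Function('F')(a, N) = Add(a, 0) = a)
Add(-2136, Mul(-1, Function('F')(92, 209))) = Add(-2136, Mul(-1, 92)) = Add(-2136, -92) = -2228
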